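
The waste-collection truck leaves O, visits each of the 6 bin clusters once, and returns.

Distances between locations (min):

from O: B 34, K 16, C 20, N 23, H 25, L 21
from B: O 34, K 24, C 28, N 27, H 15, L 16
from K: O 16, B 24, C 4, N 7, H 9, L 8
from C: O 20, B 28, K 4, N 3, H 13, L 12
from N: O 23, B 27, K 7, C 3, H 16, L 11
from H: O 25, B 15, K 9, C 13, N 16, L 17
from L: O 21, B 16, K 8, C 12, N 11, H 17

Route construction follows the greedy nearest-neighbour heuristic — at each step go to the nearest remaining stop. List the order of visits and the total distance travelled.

From O: distances to unvisited — K=16, C=20, L=21, N=23, H=25, B=34. Nearest is K (16).
From K: distances to unvisited — C=4, N=7, L=8, H=9, B=24. Nearest is C (4).
From C: distances to unvisited — N=3, L=12, H=13, B=28. Nearest is N (3).
From N: distances to unvisited — L=11, H=16, B=27. Nearest is L (11).
From L: distances to unvisited — B=16, H=17. Nearest is B (16).
From B: distances to unvisited — H=15. Nearest is H (15).
Return H→O: 25.
Total = 16 + 4 + 3 + 11 + 16 + 15 + 25 = 90.

Total distance 90 min via the nearest-neighbour route O → K → C → N → L → B → H → O.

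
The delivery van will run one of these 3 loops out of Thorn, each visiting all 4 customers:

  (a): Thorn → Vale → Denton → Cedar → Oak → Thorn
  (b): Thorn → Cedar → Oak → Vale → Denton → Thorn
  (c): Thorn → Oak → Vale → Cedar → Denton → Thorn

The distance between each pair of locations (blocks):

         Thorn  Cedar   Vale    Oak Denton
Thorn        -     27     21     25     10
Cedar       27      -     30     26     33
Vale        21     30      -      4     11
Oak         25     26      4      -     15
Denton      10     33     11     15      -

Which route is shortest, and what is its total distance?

78 blocks — (b) is the shortest.

(a): 21 + 11 + 33 + 26 + 25 = 116
(b): 27 + 26 + 4 + 11 + 10 = 78
(c): 25 + 4 + 30 + 33 + 10 = 102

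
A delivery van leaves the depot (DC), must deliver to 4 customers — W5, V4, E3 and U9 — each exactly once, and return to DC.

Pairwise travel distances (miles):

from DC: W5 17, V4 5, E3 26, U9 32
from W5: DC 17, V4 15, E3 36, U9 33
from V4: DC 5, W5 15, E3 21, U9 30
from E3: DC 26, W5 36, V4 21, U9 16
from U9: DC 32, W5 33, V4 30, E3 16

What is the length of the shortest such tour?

With 4 stops there are 4!/2 = 12 distinct round trips (a route and its reverse cost the same).
DC - W5 - V4 - E3 - U9 - DC: 17+15+21+16+32 = 101
DC - W5 - V4 - U9 - E3 - DC: 17+15+30+16+26 = 104
DC - W5 - E3 - V4 - U9 - DC: 17+36+21+30+32 = 136
DC - W5 - E3 - U9 - V4 - DC: 17+36+16+30+5 = 104
DC - W5 - U9 - V4 - E3 - DC: 17+33+30+21+26 = 127
DC - W5 - U9 - E3 - V4 - DC: 17+33+16+21+5 = 92
DC - V4 - W5 - E3 - U9 - DC: 5+15+36+16+32 = 104
DC - V4 - W5 - U9 - E3 - DC: 5+15+33+16+26 = 95
DC - V4 - E3 - W5 - U9 - DC: 5+21+36+33+32 = 127
DC - V4 - U9 - W5 - E3 - DC: 5+30+33+36+26 = 130
DC - E3 - W5 - V4 - U9 - DC: 26+36+15+30+32 = 139
DC - E3 - V4 - W5 - U9 - DC: 26+21+15+33+32 = 127
The minimum is 92.
One optimal route: DC → W5 → U9 → E3 → V4 → DC (or its reverse).

Minimum total distance: 92 miles.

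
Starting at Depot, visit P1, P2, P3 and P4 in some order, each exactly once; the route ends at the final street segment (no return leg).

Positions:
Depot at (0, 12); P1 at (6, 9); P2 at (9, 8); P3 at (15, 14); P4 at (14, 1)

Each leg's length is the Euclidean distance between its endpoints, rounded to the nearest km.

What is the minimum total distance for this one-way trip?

31 km — the minimum one-way total.

There are 4! = 24 possible orderings.
Depot - P1 - P2 - P3 - P4: 7+3+8+13 = 31
Depot - P1 - P2 - P4 - P3: 7+3+9+13 = 32
Depot - P1 - P3 - P2 - P4: 7+10+8+9 = 34
Depot - P1 - P3 - P4 - P2: 7+10+13+9 = 39
Depot - P1 - P4 - P2 - P3: 7+11+9+8 = 35
Depot - P1 - P4 - P3 - P2: 7+11+13+8 = 39
Depot - P2 - P1 - P3 - P4: 10+3+10+13 = 36
Depot - P2 - P1 - P4 - P3: 10+3+11+13 = 37
Depot - P2 - P3 - P1 - P4: 10+8+10+11 = 39
Depot - P2 - P3 - P4 - P1: 10+8+13+11 = 42
Depot - P2 - P4 - P1 - P3: 10+9+11+10 = 40
Depot - P2 - P4 - P3 - P1: 10+9+13+10 = 42
Depot - P3 - P1 - P2 - P4: 15+10+3+9 = 37
Depot - P3 - P1 - P4 - P2: 15+10+11+9 = 45
… (10 more)
The minimum is 31.
One shortest path: Depot → P1 → P2 → P3 → P4.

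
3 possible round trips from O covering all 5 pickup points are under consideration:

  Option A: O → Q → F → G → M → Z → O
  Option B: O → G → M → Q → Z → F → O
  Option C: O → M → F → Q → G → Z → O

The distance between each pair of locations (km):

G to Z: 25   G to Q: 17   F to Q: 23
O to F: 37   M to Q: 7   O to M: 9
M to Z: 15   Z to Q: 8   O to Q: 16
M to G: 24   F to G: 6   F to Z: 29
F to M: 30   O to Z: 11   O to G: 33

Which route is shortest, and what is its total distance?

Option A: 16 + 23 + 6 + 24 + 15 + 11 = 95
Option B: 33 + 24 + 7 + 8 + 29 + 37 = 138
Option C: 9 + 30 + 23 + 17 + 25 + 11 = 115

Shortest is Option A, total 95 km.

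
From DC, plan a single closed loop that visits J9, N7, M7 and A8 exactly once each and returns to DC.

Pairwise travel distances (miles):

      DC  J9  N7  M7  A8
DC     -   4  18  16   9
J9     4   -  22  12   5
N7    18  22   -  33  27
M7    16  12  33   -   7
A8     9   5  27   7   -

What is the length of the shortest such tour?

With 4 stops there are 4!/2 = 12 distinct round trips (a route and its reverse cost the same).
DC - J9 - N7 - M7 - A8 - DC: 4+22+33+7+9 = 75
DC - J9 - N7 - A8 - M7 - DC: 4+22+27+7+16 = 76
DC - J9 - M7 - N7 - A8 - DC: 4+12+33+27+9 = 85
DC - J9 - M7 - A8 - N7 - DC: 4+12+7+27+18 = 68
DC - J9 - A8 - N7 - M7 - DC: 4+5+27+33+16 = 85
DC - J9 - A8 - M7 - N7 - DC: 4+5+7+33+18 = 67
DC - N7 - J9 - M7 - A8 - DC: 18+22+12+7+9 = 68
DC - N7 - J9 - A8 - M7 - DC: 18+22+5+7+16 = 68
DC - N7 - M7 - J9 - A8 - DC: 18+33+12+5+9 = 77
DC - N7 - A8 - J9 - M7 - DC: 18+27+5+12+16 = 78
DC - M7 - J9 - N7 - A8 - DC: 16+12+22+27+9 = 86
DC - M7 - N7 - J9 - A8 - DC: 16+33+22+5+9 = 85
The minimum is 67.
One optimal route: DC → J9 → A8 → M7 → N7 → DC (or its reverse).

Minimum total distance: 67 miles.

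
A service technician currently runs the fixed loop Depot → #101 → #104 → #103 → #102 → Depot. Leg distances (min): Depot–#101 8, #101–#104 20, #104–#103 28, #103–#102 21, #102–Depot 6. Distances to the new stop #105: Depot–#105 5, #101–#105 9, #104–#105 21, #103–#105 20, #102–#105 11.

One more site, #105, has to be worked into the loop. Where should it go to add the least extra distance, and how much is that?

Adding 6 min by placing #105 on the Depot–#101 leg.

Insertion cost between consecutive stops i–j is d(i,#105) + d(#105,j) − d(i,j):
  between Depot and #101: 5 + 9 − 8 = 6
  between #101 and #104: 9 + 21 − 20 = 10
  between #104 and #103: 21 + 20 − 28 = 13
  between #103 and #102: 20 + 11 − 21 = 10
  between #102 and Depot: 11 + 5 − 6 = 10
Cheapest insertion is between Depot and #101, adding 6.
New total = 83 + 6 = 89.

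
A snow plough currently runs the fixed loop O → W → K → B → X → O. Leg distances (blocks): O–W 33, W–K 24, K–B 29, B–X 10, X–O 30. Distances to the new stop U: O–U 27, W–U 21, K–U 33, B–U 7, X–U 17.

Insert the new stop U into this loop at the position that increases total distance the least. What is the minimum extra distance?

Adding 11 blocks by placing U on the K–B leg.

Insertion cost between consecutive stops i–j is d(i,U) + d(U,j) − d(i,j):
  between O and W: 27 + 21 − 33 = 15
  between W and K: 21 + 33 − 24 = 30
  between K and B: 33 + 7 − 29 = 11
  between B and X: 7 + 17 − 10 = 14
  between X and O: 17 + 27 − 30 = 14
Cheapest insertion is between K and B, adding 11.
New total = 126 + 11 = 137.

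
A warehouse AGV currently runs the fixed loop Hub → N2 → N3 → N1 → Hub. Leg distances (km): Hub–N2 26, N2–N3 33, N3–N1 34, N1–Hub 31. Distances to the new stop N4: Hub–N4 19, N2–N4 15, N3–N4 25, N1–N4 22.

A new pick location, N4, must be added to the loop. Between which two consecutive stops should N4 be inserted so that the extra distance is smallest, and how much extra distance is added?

Insertion cost between consecutive stops i–j is d(i,N4) + d(N4,j) − d(i,j):
  between Hub and N2: 19 + 15 − 26 = 8
  between N2 and N3: 15 + 25 − 33 = 7
  between N3 and N1: 25 + 22 − 34 = 13
  between N1 and Hub: 22 + 19 − 31 = 10
Cheapest insertion is between N2 and N3, adding 7.
New total = 124 + 7 = 131.

Adding 7 km by placing N4 on the N2–N3 leg.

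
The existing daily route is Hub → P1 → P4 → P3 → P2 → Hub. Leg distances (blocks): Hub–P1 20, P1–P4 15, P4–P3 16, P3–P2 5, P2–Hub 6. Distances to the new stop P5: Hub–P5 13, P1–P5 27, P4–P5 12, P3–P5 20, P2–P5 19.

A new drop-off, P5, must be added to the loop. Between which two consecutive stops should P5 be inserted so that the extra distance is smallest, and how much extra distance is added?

+16 blocks — insert P5 between P4 and P3.

Insertion cost between consecutive stops i–j is d(i,P5) + d(P5,j) − d(i,j):
  between Hub and P1: 13 + 27 − 20 = 20
  between P1 and P4: 27 + 12 − 15 = 24
  between P4 and P3: 12 + 20 − 16 = 16
  between P3 and P2: 20 + 19 − 5 = 34
  between P2 and Hub: 19 + 13 − 6 = 26
Cheapest insertion is between P4 and P3, adding 16.
New total = 62 + 16 = 78.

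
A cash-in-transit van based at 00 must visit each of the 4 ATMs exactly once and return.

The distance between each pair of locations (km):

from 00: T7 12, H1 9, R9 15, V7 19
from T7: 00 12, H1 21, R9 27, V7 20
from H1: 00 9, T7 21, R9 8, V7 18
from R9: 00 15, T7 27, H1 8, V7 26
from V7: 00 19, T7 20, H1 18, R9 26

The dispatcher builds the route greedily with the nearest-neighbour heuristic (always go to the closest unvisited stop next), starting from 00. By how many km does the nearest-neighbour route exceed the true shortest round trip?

Excess over optimum: 2 km.

00: H1=9, T7=12, R9=15, V7=19 ⇒ H1
H1: R9=8, V7=18, T7=21 ⇒ R9
R9: V7=26, T7=27 ⇒ V7
V7: T7=20 ⇒ T7
NN route 00 → H1 → R9 → V7 → T7 → 00 costs 75.
Optimal: 00 → T7 → V7 → H1 → R9 → 00 costs 73 (by enumerating all 12 distinct tours).
Excess = 75 − 73 = 2.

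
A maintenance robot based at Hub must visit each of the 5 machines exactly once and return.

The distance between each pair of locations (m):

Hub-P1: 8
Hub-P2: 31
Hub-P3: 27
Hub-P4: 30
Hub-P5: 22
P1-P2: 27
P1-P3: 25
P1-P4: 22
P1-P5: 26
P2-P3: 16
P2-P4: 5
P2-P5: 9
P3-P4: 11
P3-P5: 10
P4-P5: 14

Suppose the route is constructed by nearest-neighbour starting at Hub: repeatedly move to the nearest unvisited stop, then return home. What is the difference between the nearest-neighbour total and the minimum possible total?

Hub: P1=8, P5=22, P3=27, P4=30, P2=31 ⇒ P1
P1: P4=22, P3=25, P5=26, P2=27 ⇒ P4
P4: P2=5, P3=11, P5=14 ⇒ P2
P2: P5=9, P3=16 ⇒ P5
P5: P3=10 ⇒ P3
NN route Hub → P1 → P4 → P2 → P5 → P3 → Hub costs 81.
Optimal: Hub → P1 → P3 → P4 → P2 → P5 → Hub costs 80 (by enumerating all 60 distinct tours).
Excess = 81 − 80 = 1.

1 m longer than the optimal tour.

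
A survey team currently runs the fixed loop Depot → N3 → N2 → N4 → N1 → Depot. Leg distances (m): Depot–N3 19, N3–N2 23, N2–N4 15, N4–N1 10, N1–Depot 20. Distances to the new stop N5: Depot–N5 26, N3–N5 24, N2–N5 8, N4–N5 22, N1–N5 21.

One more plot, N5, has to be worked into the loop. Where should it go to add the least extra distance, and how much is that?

Insertion cost between consecutive stops i–j is d(i,N5) + d(N5,j) − d(i,j):
  between Depot and N3: 26 + 24 − 19 = 31
  between N3 and N2: 24 + 8 − 23 = 9
  between N2 and N4: 8 + 22 − 15 = 15
  between N4 and N1: 22 + 21 − 10 = 33
  between N1 and Depot: 21 + 26 − 20 = 27
Cheapest insertion is between N3 and N2, adding 9.
New total = 87 + 9 = 96.

Adding 9 m by placing N5 on the N3–N2 leg.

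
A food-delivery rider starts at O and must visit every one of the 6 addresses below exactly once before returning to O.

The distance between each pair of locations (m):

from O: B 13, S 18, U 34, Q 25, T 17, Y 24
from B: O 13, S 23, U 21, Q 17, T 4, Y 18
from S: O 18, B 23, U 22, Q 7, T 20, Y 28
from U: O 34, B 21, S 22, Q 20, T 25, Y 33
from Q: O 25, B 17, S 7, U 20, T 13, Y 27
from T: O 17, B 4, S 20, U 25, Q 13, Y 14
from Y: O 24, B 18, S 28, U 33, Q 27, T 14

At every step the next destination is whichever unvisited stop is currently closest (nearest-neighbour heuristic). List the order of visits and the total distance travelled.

O → [B:13 / T:17 / S:18 / Y:24 / Q:25 / U:34] → B (13)
B → [T:4 / Q:17 / Y:18 / U:21 / S:23] → T (4)
T → [Q:13 / Y:14 / S:20 / U:25] → Q (13)
Q → [S:7 / U:20 / Y:27] → S (7)
S → [U:22 / Y:28] → U (22)
U → [Y:33] → Y (33)
Return Y→O: 24.
Total = 13 + 4 + 13 + 7 + 22 + 33 + 24 = 116.

Nearest-neighbour total = 116 m; route O → B → T → Q → S → U → Y → O.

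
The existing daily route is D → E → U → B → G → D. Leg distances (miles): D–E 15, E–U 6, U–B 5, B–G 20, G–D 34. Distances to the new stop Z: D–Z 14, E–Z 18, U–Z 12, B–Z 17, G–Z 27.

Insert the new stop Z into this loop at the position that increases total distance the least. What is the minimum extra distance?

Insertion cost between consecutive stops i–j is d(i,Z) + d(Z,j) − d(i,j):
  between D and E: 14 + 18 − 15 = 17
  between E and U: 18 + 12 − 6 = 24
  between U and B: 12 + 17 − 5 = 24
  between B and G: 17 + 27 − 20 = 24
  between G and D: 27 + 14 − 34 = 7
Cheapest insertion is between G and D, adding 7.
New total = 80 + 7 = 87.

Minimum extra distance: 7 miles, inserting Z between G and D.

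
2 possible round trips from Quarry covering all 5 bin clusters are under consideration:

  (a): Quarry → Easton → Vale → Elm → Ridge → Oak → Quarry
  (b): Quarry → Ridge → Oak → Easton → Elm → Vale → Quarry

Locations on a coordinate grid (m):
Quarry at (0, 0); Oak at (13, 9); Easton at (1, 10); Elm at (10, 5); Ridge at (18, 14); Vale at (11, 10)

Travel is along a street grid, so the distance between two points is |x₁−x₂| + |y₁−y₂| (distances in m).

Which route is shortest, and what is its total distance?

76 m — (a) is the shortest.

(a): 11 + 10 + 6 + 17 + 10 + 22 = 76
(b): 32 + 10 + 13 + 14 + 6 + 21 = 96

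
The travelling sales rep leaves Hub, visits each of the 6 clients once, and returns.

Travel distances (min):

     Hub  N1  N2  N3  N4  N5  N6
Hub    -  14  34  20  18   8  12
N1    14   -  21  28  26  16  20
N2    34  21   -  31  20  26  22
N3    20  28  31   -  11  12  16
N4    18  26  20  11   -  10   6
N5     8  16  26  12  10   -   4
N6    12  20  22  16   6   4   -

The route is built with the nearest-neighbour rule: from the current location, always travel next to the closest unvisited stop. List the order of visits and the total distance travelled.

At Hub the remaining stops are N5 8, N6 12, N1 14, N4 18, N3 20, N2 34; go to N5.
At N5 the remaining stops are N6 4, N4 10, N3 12, N1 16, N2 26; go to N6.
At N6 the remaining stops are N4 6, N3 16, N1 20, N2 22; go to N4.
At N4 the remaining stops are N3 11, N2 20, N1 26; go to N3.
At N3 the remaining stops are N1 28, N2 31; go to N1.
At N1 the remaining stops are N2 21; go to N2.
Return N2→Hub: 34.
Total = 8 + 4 + 6 + 11 + 28 + 21 + 34 = 112.

112 min along Hub → N5 → N6 → N4 → N3 → N1 → N2 → Hub.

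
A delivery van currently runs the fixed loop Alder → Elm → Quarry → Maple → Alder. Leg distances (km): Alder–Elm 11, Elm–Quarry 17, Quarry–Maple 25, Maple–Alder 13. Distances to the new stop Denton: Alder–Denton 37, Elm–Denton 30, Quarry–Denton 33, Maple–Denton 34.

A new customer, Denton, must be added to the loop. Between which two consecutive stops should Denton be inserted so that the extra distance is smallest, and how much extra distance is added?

Adding 42 km by placing Denton on the Quarry–Maple leg.

Insertion cost between consecutive stops i–j is d(i,Denton) + d(Denton,j) − d(i,j):
  between Alder and Elm: 37 + 30 − 11 = 56
  between Elm and Quarry: 30 + 33 − 17 = 46
  between Quarry and Maple: 33 + 34 − 25 = 42
  between Maple and Alder: 34 + 37 − 13 = 58
Cheapest insertion is between Quarry and Maple, adding 42.
New total = 66 + 42 = 108.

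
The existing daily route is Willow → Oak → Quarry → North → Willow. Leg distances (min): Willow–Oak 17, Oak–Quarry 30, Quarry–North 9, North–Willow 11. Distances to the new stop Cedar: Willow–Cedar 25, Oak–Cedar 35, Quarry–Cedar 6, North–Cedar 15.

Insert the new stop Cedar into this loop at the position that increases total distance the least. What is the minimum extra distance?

+11 min — insert Cedar between Oak and Quarry.

Insertion cost between consecutive stops i–j is d(i,Cedar) + d(Cedar,j) − d(i,j):
  between Willow and Oak: 25 + 35 − 17 = 43
  between Oak and Quarry: 35 + 6 − 30 = 11
  between Quarry and North: 6 + 15 − 9 = 12
  between North and Willow: 15 + 25 − 11 = 29
Cheapest insertion is between Oak and Quarry, adding 11.
New total = 67 + 11 = 78.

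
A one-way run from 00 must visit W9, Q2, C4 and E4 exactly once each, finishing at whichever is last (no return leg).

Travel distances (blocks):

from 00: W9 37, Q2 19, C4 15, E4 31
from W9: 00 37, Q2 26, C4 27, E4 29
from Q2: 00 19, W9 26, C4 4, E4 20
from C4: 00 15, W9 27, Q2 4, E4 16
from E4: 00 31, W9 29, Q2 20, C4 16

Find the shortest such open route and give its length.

There are 4! = 24 possible orderings.
00→W9→Q2→C4→E4: 37+26+4+16 = 83
00→W9→Q2→E4→C4: 37+26+20+16 = 99
00→W9→C4→Q2→E4: 37+27+4+20 = 88
00→W9→C4→E4→Q2: 37+27+16+20 = 100
00→W9→E4→Q2→C4: 37+29+20+4 = 90
00→W9→E4→C4→Q2: 37+29+16+4 = 86
00→Q2→W9→C4→E4: 19+26+27+16 = 88
00→Q2→W9→E4→C4: 19+26+29+16 = 90
00→Q2→C4→W9→E4: 19+4+27+29 = 79
00→Q2→C4→E4→W9: 19+4+16+29 = 68
00→Q2→E4→W9→C4: 19+20+29+27 = 95
00→Q2→E4→C4→W9: 19+20+16+27 = 82
00→C4→W9→Q2→E4: 15+27+26+20 = 88
00→C4→W9→E4→Q2: 15+27+29+20 = 91
… (10 more)
The minimum is 68.
One shortest path: 00 → Q2 → C4 → E4 → W9.

Minimum one-way distance = 68 blocks.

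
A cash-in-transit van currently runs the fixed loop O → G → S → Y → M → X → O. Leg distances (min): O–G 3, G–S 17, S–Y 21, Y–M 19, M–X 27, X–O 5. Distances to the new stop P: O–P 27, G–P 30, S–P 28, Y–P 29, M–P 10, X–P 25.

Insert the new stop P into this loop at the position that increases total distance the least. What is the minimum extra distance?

Minimum extra distance: 8 min, inserting P between M and X.

Insertion cost between consecutive stops i–j is d(i,P) + d(P,j) − d(i,j):
  between O and G: 27 + 30 − 3 = 54
  between G and S: 30 + 28 − 17 = 41
  between S and Y: 28 + 29 − 21 = 36
  between Y and M: 29 + 10 − 19 = 20
  between M and X: 10 + 25 − 27 = 8
  between X and O: 25 + 27 − 5 = 47
Cheapest insertion is between M and X, adding 8.
New total = 92 + 8 = 100.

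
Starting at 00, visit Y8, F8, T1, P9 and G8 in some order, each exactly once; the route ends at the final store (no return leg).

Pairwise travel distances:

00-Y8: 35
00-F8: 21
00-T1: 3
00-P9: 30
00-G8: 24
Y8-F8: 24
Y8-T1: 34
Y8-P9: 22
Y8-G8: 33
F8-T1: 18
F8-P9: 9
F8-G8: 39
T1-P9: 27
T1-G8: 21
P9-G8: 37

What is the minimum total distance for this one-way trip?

There are 5! = 120 possible orderings.
00 → Y8 → F8 → T1 → P9 → G8: 35+24+18+27+37 = 141
00 → Y8 → F8 → T1 → G8 → P9: 35+24+18+21+37 = 135
00 → Y8 → F8 → P9 → T1 → G8: 35+24+9+27+21 = 116
00 → Y8 → F8 → P9 → G8 → T1: 35+24+9+37+21 = 126
00 → Y8 → F8 → G8 → T1 → P9: 35+24+39+21+27 = 146
00 → Y8 → F8 → G8 → P9 → T1: 35+24+39+37+27 = 162
00 → Y8 → T1 → F8 → P9 → G8: 35+34+18+9+37 = 133
00 → Y8 → T1 → F8 → G8 → P9: 35+34+18+39+37 = 163
00 → Y8 → T1 → P9 → F8 → G8: 35+34+27+9+39 = 144
00 → Y8 → T1 → P9 → G8 → F8: 35+34+27+37+39 = 172
00 → Y8 → T1 → G8 → F8 → P9: 35+34+21+39+9 = 138
00 → Y8 → T1 → G8 → P9 → F8: 35+34+21+37+9 = 136
00 → Y8 → P9 → F8 → T1 → G8: 35+22+9+18+21 = 105
00 → Y8 → P9 → F8 → G8 → T1: 35+22+9+39+21 = 126
… (106 more)
00 → T1 → F8 → P9 → Y8 → G8: 3+18+9+22+33 = 85  ← best
The minimum is 85.
One shortest path: 00 → T1 → F8 → P9 → Y8 → G8.

Shortest open route: 85.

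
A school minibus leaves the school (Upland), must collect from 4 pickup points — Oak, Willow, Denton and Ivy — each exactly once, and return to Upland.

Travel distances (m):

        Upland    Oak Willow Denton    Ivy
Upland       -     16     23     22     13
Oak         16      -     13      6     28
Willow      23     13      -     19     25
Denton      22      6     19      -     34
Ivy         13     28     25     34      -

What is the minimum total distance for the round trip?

There are 12 distinct closed tours to check (reversals are equivalent).
Upland → Oak → Willow → Denton → Ivy → Upland: 16+13+19+34+13 = 95
Upland → Oak → Willow → Ivy → Denton → Upland: 16+13+25+34+22 = 110
Upland → Oak → Denton → Willow → Ivy → Upland: 16+6+19+25+13 = 79
Upland → Oak → Denton → Ivy → Willow → Upland: 16+6+34+25+23 = 104
Upland → Oak → Ivy → Willow → Denton → Upland: 16+28+25+19+22 = 110
Upland → Oak → Ivy → Denton → Willow → Upland: 16+28+34+19+23 = 120
Upland → Willow → Oak → Denton → Ivy → Upland: 23+13+6+34+13 = 89
Upland → Willow → Oak → Ivy → Denton → Upland: 23+13+28+34+22 = 120
Upland → Willow → Denton → Oak → Ivy → Upland: 23+19+6+28+13 = 89
Upland → Willow → Ivy → Oak → Denton → Upland: 23+25+28+6+22 = 104
Upland → Denton → Oak → Willow → Ivy → Upland: 22+6+13+25+13 = 79
Upland → Denton → Willow → Oak → Ivy → Upland: 22+19+13+28+13 = 95
The minimum is 79.
One optimal route: Upland → Oak → Denton → Willow → Ivy → Upland (or its reverse).

Shortest round trip = 79 m.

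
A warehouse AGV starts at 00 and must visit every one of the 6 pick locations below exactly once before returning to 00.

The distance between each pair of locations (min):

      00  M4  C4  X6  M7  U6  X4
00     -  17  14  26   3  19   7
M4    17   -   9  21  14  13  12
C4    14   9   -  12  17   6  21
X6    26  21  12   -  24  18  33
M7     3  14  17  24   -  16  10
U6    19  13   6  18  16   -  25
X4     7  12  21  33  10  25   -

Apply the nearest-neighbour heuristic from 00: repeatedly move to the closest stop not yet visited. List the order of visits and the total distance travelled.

Nearest-neighbour total = 84 min; route 00 → M7 → X4 → M4 → C4 → U6 → X6 → 00.

00 → [M7:3 / X4:7 / C4:14 / M4:17 / U6:19 / X6:26] → M7 (3)
M7 → [X4:10 / M4:14 / U6:16 / C4:17 / X6:24] → X4 (10)
X4 → [M4:12 / C4:21 / U6:25 / X6:33] → M4 (12)
M4 → [C4:9 / U6:13 / X6:21] → C4 (9)
C4 → [U6:6 / X6:12] → U6 (6)
U6 → [X6:18] → X6 (18)
Return X6→00: 26.
Total = 3 + 10 + 12 + 9 + 6 + 18 + 26 = 84.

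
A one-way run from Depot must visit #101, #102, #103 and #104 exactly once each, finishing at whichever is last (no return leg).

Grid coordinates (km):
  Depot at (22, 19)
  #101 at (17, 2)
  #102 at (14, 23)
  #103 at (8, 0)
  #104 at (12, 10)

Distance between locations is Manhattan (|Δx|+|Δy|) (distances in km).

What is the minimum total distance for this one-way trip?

There are 4! = 24 possible orderings.
Depot - #101 - #102 - #103 - #104: 22+24+29+14 = 89
Depot - #101 - #102 - #104 - #103: 22+24+15+14 = 75
Depot - #101 - #103 - #102 - #104: 22+11+29+15 = 77
Depot - #101 - #103 - #104 - #102: 22+11+14+15 = 62
Depot - #101 - #104 - #102 - #103: 22+13+15+29 = 79
Depot - #101 - #104 - #103 - #102: 22+13+14+29 = 78
Depot - #102 - #101 - #103 - #104: 12+24+11+14 = 61
Depot - #102 - #101 - #104 - #103: 12+24+13+14 = 63
Depot - #102 - #103 - #101 - #104: 12+29+11+13 = 65
Depot - #102 - #103 - #104 - #101: 12+29+14+13 = 68
Depot - #102 - #104 - #101 - #103: 12+15+13+11 = 51
Depot - #102 - #104 - #103 - #101: 12+15+14+11 = 52
Depot - #103 - #101 - #102 - #104: 33+11+24+15 = 83
Depot - #103 - #101 - #104 - #102: 33+11+13+15 = 72
… (10 more)
The minimum is 51.
One shortest path: Depot → #102 → #104 → #101 → #103.

51 km — the minimum one-way total.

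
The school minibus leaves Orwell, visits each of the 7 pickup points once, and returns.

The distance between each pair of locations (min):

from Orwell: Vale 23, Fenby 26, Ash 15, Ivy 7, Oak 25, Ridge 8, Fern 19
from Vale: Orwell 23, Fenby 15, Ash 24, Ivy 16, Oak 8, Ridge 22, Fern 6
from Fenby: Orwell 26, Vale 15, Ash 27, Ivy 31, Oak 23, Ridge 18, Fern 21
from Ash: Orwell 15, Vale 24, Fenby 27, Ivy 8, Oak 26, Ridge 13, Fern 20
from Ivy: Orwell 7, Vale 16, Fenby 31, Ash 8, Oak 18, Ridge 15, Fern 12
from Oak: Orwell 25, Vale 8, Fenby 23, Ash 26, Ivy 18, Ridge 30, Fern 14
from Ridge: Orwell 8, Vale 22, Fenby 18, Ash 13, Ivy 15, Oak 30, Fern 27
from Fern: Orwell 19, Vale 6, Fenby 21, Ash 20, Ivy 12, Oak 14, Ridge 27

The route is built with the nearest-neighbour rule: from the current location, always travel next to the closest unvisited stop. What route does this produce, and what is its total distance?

Nearest-neighbour total = 106 min; route Orwell → Ivy → Ash → Ridge → Fenby → Vale → Fern → Oak → Orwell.

At Orwell the remaining stops are Ivy 7, Ridge 8, Ash 15, Fern 19, Vale 23, Oak 25, Fenby 26; go to Ivy.
At Ivy the remaining stops are Ash 8, Fern 12, Ridge 15, Vale 16, Oak 18, Fenby 31; go to Ash.
At Ash the remaining stops are Ridge 13, Fern 20, Vale 24, Oak 26, Fenby 27; go to Ridge.
At Ridge the remaining stops are Fenby 18, Vale 22, Fern 27, Oak 30; go to Fenby.
At Fenby the remaining stops are Vale 15, Fern 21, Oak 23; go to Vale.
At Vale the remaining stops are Fern 6, Oak 8; go to Fern.
At Fern the remaining stops are Oak 14; go to Oak.
Return Oak→Orwell: 25.
Total = 7 + 8 + 13 + 18 + 15 + 6 + 14 + 25 = 106.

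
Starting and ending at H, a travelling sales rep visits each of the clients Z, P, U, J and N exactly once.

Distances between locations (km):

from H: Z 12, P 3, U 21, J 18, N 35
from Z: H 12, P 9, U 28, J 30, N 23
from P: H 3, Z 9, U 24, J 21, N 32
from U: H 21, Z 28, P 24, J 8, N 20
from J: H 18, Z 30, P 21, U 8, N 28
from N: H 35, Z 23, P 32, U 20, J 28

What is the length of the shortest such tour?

81 km — the shortest possible round trip.

H-Z-P-U-J-N-H: 12+9+24+8+28+35 = 116
H-Z-P-U-N-J-H: 12+9+24+20+28+18 = 111
H-Z-P-J-U-N-H: 12+9+21+8+20+35 = 105
H-Z-P-J-N-U-H: 12+9+21+28+20+21 = 111
H-Z-P-N-U-J-H: 12+9+32+20+8+18 = 99
H-Z-P-N-J-U-H: 12+9+32+28+8+21 = 110
H-Z-U-P-J-N-H: 12+28+24+21+28+35 = 148
H-Z-U-P-N-J-H: 12+28+24+32+28+18 = 142
H-Z-U-J-P-N-H: 12+28+8+21+32+35 = 136
H-Z-U-J-N-P-H: 12+28+8+28+32+3 = 111
H-Z-U-N-P-J-H: 12+28+20+32+21+18 = 131
H-Z-U-N-J-P-H: 12+28+20+28+21+3 = 112
H-Z-J-P-U-N-H: 12+30+21+24+20+35 = 142
H-Z-J-P-N-U-H: 12+30+21+32+20+21 = 136
… (46 more)
H-P-Z-N-U-J-H: 3+9+23+20+8+18 = 81  ← best
The minimum is 81.
One optimal route: H → P → Z → N → U → J → H (or its reverse).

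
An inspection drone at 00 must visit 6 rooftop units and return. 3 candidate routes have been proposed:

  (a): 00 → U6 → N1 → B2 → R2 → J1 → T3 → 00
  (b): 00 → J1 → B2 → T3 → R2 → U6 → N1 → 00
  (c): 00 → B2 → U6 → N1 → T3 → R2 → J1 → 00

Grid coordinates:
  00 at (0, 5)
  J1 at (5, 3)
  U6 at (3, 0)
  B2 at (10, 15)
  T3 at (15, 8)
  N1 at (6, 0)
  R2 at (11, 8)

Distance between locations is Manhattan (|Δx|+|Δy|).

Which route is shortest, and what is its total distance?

Shortest is (b), total 70.

(a): 8 + 3 + 19 + 8 + 11 + 15 + 18 = 82
(b): 7 + 17 + 12 + 4 + 16 + 3 + 11 = 70
(c): 20 + 22 + 3 + 17 + 4 + 11 + 7 = 84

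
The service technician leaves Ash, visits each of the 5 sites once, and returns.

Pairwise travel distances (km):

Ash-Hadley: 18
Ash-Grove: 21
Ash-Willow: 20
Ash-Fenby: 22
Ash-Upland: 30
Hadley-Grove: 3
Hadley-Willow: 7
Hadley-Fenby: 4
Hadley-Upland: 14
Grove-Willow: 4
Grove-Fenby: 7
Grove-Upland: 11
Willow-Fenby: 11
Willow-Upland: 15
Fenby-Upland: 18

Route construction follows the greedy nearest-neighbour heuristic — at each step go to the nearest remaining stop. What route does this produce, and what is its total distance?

At Ash the remaining stops are Hadley 18, Willow 20, Grove 21, Fenby 22, Upland 30; go to Hadley.
At Hadley the remaining stops are Grove 3, Fenby 4, Willow 7, Upland 14; go to Grove.
At Grove the remaining stops are Willow 4, Fenby 7, Upland 11; go to Willow.
At Willow the remaining stops are Fenby 11, Upland 15; go to Fenby.
At Fenby the remaining stops are Upland 18; go to Upland.
Return Upland→Ash: 30.
Total = 18 + 3 + 4 + 11 + 18 + 30 = 84.

Total distance 84 km via the nearest-neighbour route Ash → Hadley → Grove → Willow → Fenby → Upland → Ash.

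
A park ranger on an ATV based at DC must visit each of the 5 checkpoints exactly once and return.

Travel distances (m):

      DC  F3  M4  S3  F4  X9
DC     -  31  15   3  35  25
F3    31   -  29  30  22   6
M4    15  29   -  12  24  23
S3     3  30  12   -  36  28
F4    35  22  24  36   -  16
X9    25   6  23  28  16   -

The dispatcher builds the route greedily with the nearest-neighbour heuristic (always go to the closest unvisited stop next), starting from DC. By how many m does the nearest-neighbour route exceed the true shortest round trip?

DC: S3=3, M4=15, X9=25, F3=31, F4=35 ⇒ S3
S3: M4=12, X9=28, F3=30, F4=36 ⇒ M4
M4: X9=23, F4=24, F3=29 ⇒ X9
X9: F3=6, F4=16 ⇒ F3
F3: F4=22 ⇒ F4
NN route DC → S3 → M4 → X9 → F3 → F4 → DC costs 101.
Optimal: DC → F3 → X9 → F4 → M4 → S3 → DC costs 92 (by enumerating all 60 distinct tours).
Excess = 101 − 92 = 9.

9 m longer than the optimal tour.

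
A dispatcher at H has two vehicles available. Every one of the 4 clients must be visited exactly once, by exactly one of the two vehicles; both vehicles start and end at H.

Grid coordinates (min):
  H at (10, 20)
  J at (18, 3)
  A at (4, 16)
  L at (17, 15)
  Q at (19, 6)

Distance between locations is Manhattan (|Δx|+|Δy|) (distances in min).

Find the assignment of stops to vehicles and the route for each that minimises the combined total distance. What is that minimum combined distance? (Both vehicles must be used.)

There are 2^3 − 1 = 7 ways to divide the 4 stops into two non-empty groups. For each, the best each vehicle can do is its own shortest tour through its group:
  {J} + {A, L, Q}: 50 + 58 = 108
  {A} + {J, L, Q}: 20 + 52 = 72
  {J, A} + {L, Q}: 62 + 46 = 108
  {L} + {J, A, Q}: 24 + 64 = 88
  {J, L} + {A, Q}: 50 + 58 = 108
  {A, L} + {J, Q}: 36 + 52 = 88
  … (7 splits in total)
Best: vehicle 1 H → A → H = 20; vehicle 2 H → J → Q → L → H = 52; combined 72.

Minimum combined distance: 72 min.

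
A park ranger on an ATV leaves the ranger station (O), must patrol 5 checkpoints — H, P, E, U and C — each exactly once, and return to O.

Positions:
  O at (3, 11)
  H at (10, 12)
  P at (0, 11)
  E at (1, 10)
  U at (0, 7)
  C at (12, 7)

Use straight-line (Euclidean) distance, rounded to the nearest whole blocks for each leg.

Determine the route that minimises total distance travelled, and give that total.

Shortest round trip = 31 blocks.

With 5 stops there are 5!/2 = 60 distinct round trips (a route and its reverse cost the same).
O→H→P→E→U→C→O: 7+10+1+3+12+10 = 43
O→H→P→E→C→U→O: 7+10+1+11+12+5 = 46
O→H→P→U→E→C→O: 7+10+4+3+11+10 = 45
O→H→P→U→C→E→O: 7+10+4+12+11+2 = 46
O→H→P→C→E→U→O: 7+10+13+11+3+5 = 49
O→H→P→C→U→E→O: 7+10+13+12+3+2 = 47
O→H→E→P→U→C→O: 7+9+1+4+12+10 = 43
O→H→E→P→C→U→O: 7+9+1+13+12+5 = 47
O→H→E→U→P→C→O: 7+9+3+4+13+10 = 46
O→H→E→U→C→P→O: 7+9+3+12+13+3 = 47
O→H→E→C→P→U→O: 7+9+11+13+4+5 = 49
O→H→E→C→U→P→O: 7+9+11+12+4+3 = 46
O→H→U→P→E→C→O: 7+11+4+1+11+10 = 44
O→H→U→P→C→E→O: 7+11+4+13+11+2 = 48
… (46 more)
O→H→C→U→P→E→O: 7+5+12+4+1+2 = 31  ← best
The minimum is 31.
One optimal route: O → H → C → U → P → E → O (or its reverse).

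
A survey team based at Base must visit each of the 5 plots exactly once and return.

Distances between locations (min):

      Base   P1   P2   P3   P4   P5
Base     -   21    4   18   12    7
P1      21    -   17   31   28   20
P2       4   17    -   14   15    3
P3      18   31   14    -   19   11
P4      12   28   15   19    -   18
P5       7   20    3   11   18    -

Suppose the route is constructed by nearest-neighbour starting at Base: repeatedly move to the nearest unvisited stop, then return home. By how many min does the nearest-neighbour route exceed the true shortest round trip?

The nearest-neighbour route is 3 min longer than optimal.

Base: P2=4, P5=7, P4=12, P3=18, P1=21 ⇒ P2
P2: P5=3, P3=14, P4=15, P1=17 ⇒ P5
P5: P3=11, P4=18, P1=20 ⇒ P3
P3: P4=19, P1=31 ⇒ P4
P4: P1=28 ⇒ P1
NN route Base → P2 → P5 → P3 → P4 → P1 → Base costs 86.
Optimal: Base → P1 → P2 → P5 → P3 → P4 → Base costs 83 (by enumerating all 60 distinct tours).
Excess = 86 − 83 = 3.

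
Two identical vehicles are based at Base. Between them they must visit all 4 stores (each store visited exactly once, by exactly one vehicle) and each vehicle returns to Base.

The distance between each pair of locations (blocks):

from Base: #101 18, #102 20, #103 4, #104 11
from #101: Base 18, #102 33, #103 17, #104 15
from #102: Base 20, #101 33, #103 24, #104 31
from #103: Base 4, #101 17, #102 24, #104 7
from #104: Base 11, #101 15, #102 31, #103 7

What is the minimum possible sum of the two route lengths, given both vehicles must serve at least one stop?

There are 2^3 − 1 = 7 ways to divide the 4 stops into two non-empty groups. For each, the best each vehicle can do is its own shortest tour through its group:
  {#101} + {#102, #103, #104}: 36 + 62 = 98
  {#102} + {#101, #103, #104}: 40 + 44 = 84
  {#101, #102} + {#103, #104}: 71 + 22 = 93
  {#103} + {#101, #102, #104}: 8 + 79 = 87
  {#101, #103} + {#102, #104}: 39 + 62 = 101
  {#102, #103} + {#101, #104}: 48 + 44 = 92
  … (7 splits in total)
Best: vehicle 1 Base → #102 → Base = 40; vehicle 2 Base → #101 → #104 → #103 → Base = 44; combined 84.

84 blocks — the smallest possible combined total.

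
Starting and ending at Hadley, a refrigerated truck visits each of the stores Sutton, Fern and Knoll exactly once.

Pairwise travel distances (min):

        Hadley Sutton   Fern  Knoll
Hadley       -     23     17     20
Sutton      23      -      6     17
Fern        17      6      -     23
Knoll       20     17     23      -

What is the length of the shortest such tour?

There are 3 distinct closed tours to check (reversals are equivalent).
Hadley→Sutton→Fern→Knoll→Hadley: 23+6+23+20 = 72
Hadley→Sutton→Knoll→Fern→Hadley: 23+17+23+17 = 80
Hadley→Fern→Sutton→Knoll→Hadley: 17+6+17+20 = 60
The minimum is 60.
One optimal route: Hadley → Fern → Sutton → Knoll → Hadley (or its reverse).

Minimum total distance: 60 min.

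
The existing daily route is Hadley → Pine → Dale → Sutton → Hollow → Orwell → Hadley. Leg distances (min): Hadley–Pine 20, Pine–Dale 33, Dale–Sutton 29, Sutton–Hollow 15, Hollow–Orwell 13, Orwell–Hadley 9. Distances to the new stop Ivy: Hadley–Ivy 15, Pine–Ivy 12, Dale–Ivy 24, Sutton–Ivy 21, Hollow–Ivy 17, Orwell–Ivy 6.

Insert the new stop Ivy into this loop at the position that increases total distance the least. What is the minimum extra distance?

Insertion cost between consecutive stops i–j is d(i,Ivy) + d(Ivy,j) − d(i,j):
  between Hadley and Pine: 15 + 12 − 20 = 7
  between Pine and Dale: 12 + 24 − 33 = 3
  between Dale and Sutton: 24 + 21 − 29 = 16
  between Sutton and Hollow: 21 + 17 − 15 = 23
  between Hollow and Orwell: 17 + 6 − 13 = 10
  between Orwell and Hadley: 6 + 15 − 9 = 12
Cheapest insertion is between Pine and Dale, adding 3.
New total = 119 + 3 = 122.

Adding 3 min by placing Ivy on the Pine–Dale leg.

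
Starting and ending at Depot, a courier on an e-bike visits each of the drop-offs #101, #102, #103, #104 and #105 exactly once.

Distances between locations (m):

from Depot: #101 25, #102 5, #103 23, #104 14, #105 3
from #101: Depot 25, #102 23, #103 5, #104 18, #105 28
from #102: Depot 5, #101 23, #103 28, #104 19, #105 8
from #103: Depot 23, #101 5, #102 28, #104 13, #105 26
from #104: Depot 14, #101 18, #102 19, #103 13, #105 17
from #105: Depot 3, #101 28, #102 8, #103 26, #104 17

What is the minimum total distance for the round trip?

Shortest round trip = 66 m.

With 5 stops there are 5!/2 = 60 distinct round trips (a route and its reverse cost the same).
Depot→#101→#102→#103→#104→#105→Depot: 25+23+28+13+17+3 = 109
Depot→#101→#102→#103→#105→#104→Depot: 25+23+28+26+17+14 = 133
Depot→#101→#102→#104→#103→#105→Depot: 25+23+19+13+26+3 = 109
Depot→#101→#102→#104→#105→#103→Depot: 25+23+19+17+26+23 = 133
Depot→#101→#102→#105→#103→#104→Depot: 25+23+8+26+13+14 = 109
Depot→#101→#102→#105→#104→#103→Depot: 25+23+8+17+13+23 = 109
Depot→#101→#103→#102→#104→#105→Depot: 25+5+28+19+17+3 = 97
Depot→#101→#103→#102→#105→#104→Depot: 25+5+28+8+17+14 = 97
Depot→#101→#103→#104→#102→#105→Depot: 25+5+13+19+8+3 = 73
Depot→#101→#103→#104→#105→#102→Depot: 25+5+13+17+8+5 = 73
Depot→#101→#103→#105→#102→#104→Depot: 25+5+26+8+19+14 = 97
Depot→#101→#103→#105→#104→#102→Depot: 25+5+26+17+19+5 = 97
Depot→#101→#104→#102→#103→#105→Depot: 25+18+19+28+26+3 = 119
Depot→#101→#104→#102→#105→#103→Depot: 25+18+19+8+26+23 = 119
… (46 more)
Depot→#102→#101→#103→#104→#105→Depot: 5+23+5+13+17+3 = 66  ← best
The minimum is 66.
One optimal route: Depot → #102 → #101 → #103 → #104 → #105 → Depot (or its reverse).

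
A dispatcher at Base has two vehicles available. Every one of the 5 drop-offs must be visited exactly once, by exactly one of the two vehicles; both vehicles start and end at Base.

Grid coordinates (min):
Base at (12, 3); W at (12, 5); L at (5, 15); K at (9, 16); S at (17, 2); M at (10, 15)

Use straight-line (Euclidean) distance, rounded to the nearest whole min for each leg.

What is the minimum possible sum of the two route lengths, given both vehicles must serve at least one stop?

Minimum combined distance: 41 min.

Check every non-empty split of the stops between the two vehicles; for each half take its own optimal tour:
  {W} + {L, K, S, M}: 4 + 39 = 43
  {L} + {W, K, S, M}: 28 + 34 = 62
  {W, L} + {K, S, M}: 28 + 34 = 62
  {K} + {W, L, S, M}: 26 + 39 = 65
  {W, K} + {L, S, M}: 26 + 39 = 65
  {L, K} + {W, S, M}: 31 + 32 = 63
  … (15 splits in total)
  {S} + {W, L, K, M}: 10 + 31 = 41  ← best
Best: vehicle 1 Base → S → Base = 10; vehicle 2 Base → W → L → K → M → Base = 31; combined 41.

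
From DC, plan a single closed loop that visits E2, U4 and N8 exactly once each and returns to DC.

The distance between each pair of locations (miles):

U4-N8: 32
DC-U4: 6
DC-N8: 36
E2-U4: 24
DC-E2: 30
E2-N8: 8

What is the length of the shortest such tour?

Minimum total distance: 74 miles.

DC - E2 - U4 - N8 - DC: 30+24+32+36 = 122
DC - E2 - N8 - U4 - DC: 30+8+32+6 = 76
DC - U4 - E2 - N8 - DC: 6+24+8+36 = 74
The minimum is 74.
One optimal route: DC → U4 → E2 → N8 → DC (or its reverse).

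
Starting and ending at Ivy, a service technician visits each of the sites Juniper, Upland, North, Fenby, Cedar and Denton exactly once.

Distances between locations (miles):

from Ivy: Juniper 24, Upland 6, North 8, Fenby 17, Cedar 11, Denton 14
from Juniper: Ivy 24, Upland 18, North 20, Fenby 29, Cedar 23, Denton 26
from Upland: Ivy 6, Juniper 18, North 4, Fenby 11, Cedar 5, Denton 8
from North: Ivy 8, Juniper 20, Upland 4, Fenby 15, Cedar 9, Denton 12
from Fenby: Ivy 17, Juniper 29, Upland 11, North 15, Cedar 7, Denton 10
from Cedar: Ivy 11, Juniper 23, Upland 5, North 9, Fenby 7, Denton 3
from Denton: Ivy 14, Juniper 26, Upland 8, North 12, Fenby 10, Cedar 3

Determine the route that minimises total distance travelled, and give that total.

Shortest round trip = 81 miles.

There are 360 distinct closed tours to check (reversals are equivalent).
Ivy → Juniper → Upland → North → Fenby → Cedar → Denton → Ivy: 24+18+4+15+7+3+14 = 85
Ivy → Juniper → Upland → North → Fenby → Denton → Cedar → Ivy: 24+18+4+15+10+3+11 = 85
Ivy → Juniper → Upland → North → Cedar → Fenby → Denton → Ivy: 24+18+4+9+7+10+14 = 86
Ivy → Juniper → Upland → North → Cedar → Denton → Fenby → Ivy: 24+18+4+9+3+10+17 = 85
Ivy → Juniper → Upland → North → Denton → Fenby → Cedar → Ivy: 24+18+4+12+10+7+11 = 86
Ivy → Juniper → Upland → North → Denton → Cedar → Fenby → Ivy: 24+18+4+12+3+7+17 = 85
Ivy → Juniper → Upland → Fenby → North → Cedar → Denton → Ivy: 24+18+11+15+9+3+14 = 94
Ivy → Juniper → Upland → Fenby → North → Denton → Cedar → Ivy: 24+18+11+15+12+3+11 = 94
… (352 more)
Ivy → Upland → Fenby → Cedar → Denton → Juniper → North → Ivy: 6+11+7+3+26+20+8 = 81  ← best
The minimum is 81.
One optimal route: Ivy → Upland → Fenby → Cedar → Denton → Juniper → North → Ivy (or its reverse).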